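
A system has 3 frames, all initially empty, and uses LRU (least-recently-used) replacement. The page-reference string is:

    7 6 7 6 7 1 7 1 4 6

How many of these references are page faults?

5

7 -> fault, frames (7)
6 -> fault, frames (7 6)
7 -> hit
6 -> hit
7 -> hit
1 -> fault, frames (6 7 1)
7 -> hit
1 -> hit
4 -> fault, evict 6, frames (7 1 4)
6 -> fault, evict 7, frames (1 4 6)
Page faults: 5.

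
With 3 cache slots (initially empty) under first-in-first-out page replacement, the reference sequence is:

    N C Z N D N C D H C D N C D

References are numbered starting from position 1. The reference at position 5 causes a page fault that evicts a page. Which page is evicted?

N

pos 1: N -> miss, frames {N}
pos 2: C -> miss, frames {N,C}
pos 3: Z -> miss, frames {N,C,Z}
pos 4: N -> hit
pos 5: D -> miss, evict N, frames {C,Z,D}
At position 5, page N is evicted.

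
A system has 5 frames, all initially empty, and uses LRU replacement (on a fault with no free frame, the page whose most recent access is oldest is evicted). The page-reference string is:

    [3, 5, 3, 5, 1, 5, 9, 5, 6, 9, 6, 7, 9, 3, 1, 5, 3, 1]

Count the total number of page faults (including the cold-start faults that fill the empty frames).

9

3: fault, frames {3}
5: fault, frames {3,5}
3: hit
5: hit
1: fault, frames {3,5,1}
5: hit
9: fault, frames {3,1,5,9}
5: hit
6: fault, frames {3,1,9,5,6}
9: hit
6: hit
7: fault, evict 3, frames {1,5,9,6,7}
9: hit
3: fault, evict 1, frames {5,6,7,9,3}
1: fault, evict 5, frames {6,7,9,3,1}
5: fault, evict 6, frames {7,9,3,1,5}
3: hit
1: hit
Page faults: 9.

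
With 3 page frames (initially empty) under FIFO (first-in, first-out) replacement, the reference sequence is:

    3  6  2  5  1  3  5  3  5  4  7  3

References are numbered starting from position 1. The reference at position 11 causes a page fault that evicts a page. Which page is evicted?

pos 1: 3 → fault, frames {3}
pos 2: 6 → fault, frames {3,6}
pos 3: 2 → fault, frames {3,6,2}
pos 4: 5 → fault, evict 3, frames {6,2,5}
pos 5: 1 → fault, evict 6, frames {2,5,1}
pos 6: 3 → fault, evict 2, frames {5,1,3}
pos 7: 5 → hit
pos 8: 3 → hit
pos 9: 5 → hit
pos 10: 4 → fault, evict 5, frames {1,3,4}
pos 11: 7 → fault, evict 1, frames {3,4,7}
At position 11, page 1 is evicted.

1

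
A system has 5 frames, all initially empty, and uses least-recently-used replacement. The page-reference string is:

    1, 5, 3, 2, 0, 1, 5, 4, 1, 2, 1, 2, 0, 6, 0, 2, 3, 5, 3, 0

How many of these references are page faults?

9

1 -> fault, frames {1}
5 -> fault, frames {1,5}
3 -> fault, frames {1,5,3}
2 -> fault, frames {1,5,3,2}
0 -> fault, frames {1,5,3,2,0}
1 -> hit
5 -> hit
4 -> fault, evict 3, frames {2,0,1,5,4}
1 -> hit
2 -> hit
1 -> hit
2 -> hit
0 -> hit
6 -> fault, evict 5, frames {4,1,2,0,6}
0 -> hit
2 -> hit
3 -> fault, evict 4, frames {1,6,0,2,3}
5 -> fault, evict 1, frames {6,0,2,3,5}
3 -> hit
0 -> hit
Page faults: 9.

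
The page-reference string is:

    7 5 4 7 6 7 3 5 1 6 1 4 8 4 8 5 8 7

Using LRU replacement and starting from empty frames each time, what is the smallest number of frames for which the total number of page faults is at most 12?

3

f=1: 18 faults
f=2: 13 faults
f=3: 12 faults
f=4: 12 faults
f=5: 9 faults
f=6: 8 faults
f=7: 7 faults
Smallest f with faults ≤ 12 is 3.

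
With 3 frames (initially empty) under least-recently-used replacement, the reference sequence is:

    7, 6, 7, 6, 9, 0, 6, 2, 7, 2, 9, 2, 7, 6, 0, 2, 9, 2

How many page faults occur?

7 -> miss, frames {7}
6 -> miss, frames {7,6}
7 -> hit
6 -> hit
9 -> miss, frames {7,6,9}
0 -> miss, evict 7, frames {6,9,0}
6 -> hit
2 -> miss, evict 9, frames {0,6,2}
7 -> miss, evict 0, frames {6,2,7}
2 -> hit
9 -> miss, evict 6, frames {7,2,9}
2 -> hit
7 -> hit
6 -> miss, evict 9, frames {2,7,6}
0 -> miss, evict 2, frames {7,6,0}
2 -> miss, evict 7, frames {6,0,2}
9 -> miss, evict 6, frames {0,2,9}
2 -> hit
Page faults: 11.

11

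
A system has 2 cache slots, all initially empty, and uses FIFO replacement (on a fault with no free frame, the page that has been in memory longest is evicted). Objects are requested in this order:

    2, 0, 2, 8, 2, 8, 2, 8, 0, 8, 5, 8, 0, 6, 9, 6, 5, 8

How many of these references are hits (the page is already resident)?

6

2 → miss, frames {2}
0 → miss, frames {2,0}
2 → hit
8 → miss, evict 2, frames {0,8}
2 → miss, evict 0, frames {8,2}
8 → hit
2 → hit
8 → hit
0 → miss, evict 8, frames {2,0}
8 → miss, evict 2, frames {0,8}
5 → miss, evict 0, frames {8,5}
8 → hit
0 → miss, evict 8, frames {5,0}
6 → miss, evict 5, frames {0,6}
9 → miss, evict 0, frames {6,9}
6 → hit
5 → miss, evict 6, frames {9,5}
8 → miss, evict 9, frames {5,8}
Hits: 6.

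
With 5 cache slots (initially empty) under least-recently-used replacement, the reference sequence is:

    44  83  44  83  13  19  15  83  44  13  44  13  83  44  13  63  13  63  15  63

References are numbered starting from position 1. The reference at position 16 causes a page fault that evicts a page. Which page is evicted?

19

pos 1: 44 -> fault, frames {44}
pos 2: 83 -> fault, frames {44,83}
pos 3: 44 -> hit
pos 4: 83 -> hit
pos 5: 13 -> fault, frames {44,83,13}
pos 6: 19 -> fault, frames {44,83,13,19}
pos 7: 15 -> fault, frames {44,83,13,19,15}
pos 8: 83 -> hit
pos 9: 44 -> hit
pos 10: 13 -> hit
pos 11: 44 -> hit
pos 12: 13 -> hit
pos 13: 83 -> hit
pos 14: 44 -> hit
pos 15: 13 -> hit
pos 16: 63 -> fault, evict 19, frames {15,83,44,13,63}
At position 16, page 19 is evicted.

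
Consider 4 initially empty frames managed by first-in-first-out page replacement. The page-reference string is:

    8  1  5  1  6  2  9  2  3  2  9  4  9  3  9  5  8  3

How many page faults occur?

10

8: fault, frames (8)
1: fault, frames (8 1)
5: fault, frames (8 1 5)
1: hit
6: fault, frames (8 1 5 6)
2: fault, evict 8, frames (1 5 6 2)
9: fault, evict 1, frames (5 6 2 9)
2: hit
3: fault, evict 5, frames (6 2 9 3)
2: hit
9: hit
4: fault, evict 6, frames (2 9 3 4)
9: hit
3: hit
9: hit
5: fault, evict 2, frames (9 3 4 5)
8: fault, evict 9, frames (3 4 5 8)
3: hit
Page faults: 10.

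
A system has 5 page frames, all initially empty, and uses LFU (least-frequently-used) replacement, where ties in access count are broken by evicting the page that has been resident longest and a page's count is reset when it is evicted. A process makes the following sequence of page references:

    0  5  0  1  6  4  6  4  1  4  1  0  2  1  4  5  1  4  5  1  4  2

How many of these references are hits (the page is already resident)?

14

0 → miss, frames (0)
5 → miss, frames (0 5)
0 → hit
1 → miss, frames (0 5 1)
6 → miss, frames (0 5 1 6)
4 → miss, frames (0 5 1 6 4)
6 → hit
4 → hit
1 → hit
4 → hit
1 → hit
0 → hit
2 → miss, evict 5, frames (0 1 6 4 2)
1 → hit
4 → hit
5 → miss, evict 2, frames (0 1 6 4 5)
1 → hit
4 → hit
5 → hit
1 → hit
4 → hit
2 → miss, evict 6, frames (0 1 4 5 2)
Hits: 14.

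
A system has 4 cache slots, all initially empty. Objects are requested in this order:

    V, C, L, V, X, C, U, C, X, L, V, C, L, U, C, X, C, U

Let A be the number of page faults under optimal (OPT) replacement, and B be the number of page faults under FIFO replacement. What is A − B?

Under OPT: F F F . F . F . . . F . . . . F . . → 7 faults.
Under FIFO: F F F . F . F . . . F F F . . F . F → 10 faults.
A − B = 7 − 10 = -3.

-3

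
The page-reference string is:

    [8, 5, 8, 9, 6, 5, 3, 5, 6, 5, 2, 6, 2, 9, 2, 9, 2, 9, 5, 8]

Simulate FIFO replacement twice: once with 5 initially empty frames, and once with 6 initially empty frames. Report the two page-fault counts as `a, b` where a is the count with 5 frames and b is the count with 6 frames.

5 frames: F F . F F . F . . . F . . . . . . . . F → 7 faults.
6 frames: F F . F F . F . . . F . . . . . . . . . → 6 faults.
6 < 7: adding a frame reduced faults, as is typical.

7, 6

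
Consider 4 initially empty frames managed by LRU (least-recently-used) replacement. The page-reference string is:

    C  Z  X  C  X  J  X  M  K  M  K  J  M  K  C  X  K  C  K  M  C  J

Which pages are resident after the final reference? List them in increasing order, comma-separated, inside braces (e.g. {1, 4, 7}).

{C, J, K, M}

C: fault, frames [C]
Z: fault, frames [C, Z]
X: fault, frames [C, Z, X]
C: hit
X: hit
J: fault, frames [Z, C, X, J]
X: hit
M: fault, evict Z, frames [C, J, X, M]
K: fault, evict C, frames [J, X, M, K]
M: hit
K: hit
J: hit
M: hit
K: hit
C: fault, evict X, frames [J, M, K, C]
X: fault, evict J, frames [M, K, C, X]
K: hit
C: hit
K: hit
M: hit
C: hit
J: fault, evict X, frames [K, M, C, J]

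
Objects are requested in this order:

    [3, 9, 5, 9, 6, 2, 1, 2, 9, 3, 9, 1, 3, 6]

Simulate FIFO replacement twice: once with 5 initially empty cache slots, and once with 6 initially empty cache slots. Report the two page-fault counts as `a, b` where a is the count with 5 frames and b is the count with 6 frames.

5 frames: F F F . F F F . . F F . . . → 8 faults.
6 frames: F F F . F F F . . . . . . . → 6 faults.
6 < 8: adding a frame reduced faults, as is typical.

8, 6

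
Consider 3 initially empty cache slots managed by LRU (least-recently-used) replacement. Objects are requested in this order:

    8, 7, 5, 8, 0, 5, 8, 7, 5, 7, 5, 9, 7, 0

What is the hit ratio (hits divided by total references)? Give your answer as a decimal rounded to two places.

8 -> fault, frames [8]
7 -> fault, frames [8, 7]
5 -> fault, frames [8, 7, 5]
8 -> hit
0 -> fault, evict 7, frames [5, 8, 0]
5 -> hit
8 -> hit
7 -> fault, evict 0, frames [5, 8, 7]
5 -> hit
7 -> hit
5 -> hit
9 -> fault, evict 8, frames [7, 5, 9]
7 -> hit
0 -> fault, evict 5, frames [9, 7, 0]
Hits: 7 of 14 references → 7/14 = 0.5000.

0.50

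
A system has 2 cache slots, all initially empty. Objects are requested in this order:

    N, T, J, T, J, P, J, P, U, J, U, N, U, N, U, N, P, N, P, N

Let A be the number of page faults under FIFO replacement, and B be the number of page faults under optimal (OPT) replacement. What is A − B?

3

Under FIFO: F F F . . F . . F F . F F . . . F F . . → 10 faults.
Under OPT: F F F . . F . . F . . F . . . . F . . . → 7 faults.
A − B = 10 − 7 = 3.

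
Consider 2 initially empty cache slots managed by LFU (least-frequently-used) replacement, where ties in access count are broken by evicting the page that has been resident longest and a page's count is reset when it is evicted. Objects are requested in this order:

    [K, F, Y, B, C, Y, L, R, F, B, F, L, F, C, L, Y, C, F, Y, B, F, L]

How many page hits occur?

4

K: fault, frames {K}
F: fault, frames {K,F}
Y: fault, evict K, frames {F,Y}
B: fault, evict F, frames {Y,B}
C: fault, evict Y, frames {B,C}
Y: fault, evict B, frames {C,Y}
L: fault, evict C, frames {Y,L}
R: fault, evict Y, frames {L,R}
F: fault, evict L, frames {R,F}
B: fault, evict R, frames {F,B}
F: hit
L: fault, evict B, frames {F,L}
F: hit
C: fault, evict L, frames {F,C}
L: fault, evict C, frames {F,L}
Y: fault, evict L, frames {F,Y}
C: fault, evict Y, frames {F,C}
F: hit
Y: fault, evict C, frames {F,Y}
B: fault, evict Y, frames {F,B}
F: hit
L: fault, evict B, frames {F,L}
Hits: 4.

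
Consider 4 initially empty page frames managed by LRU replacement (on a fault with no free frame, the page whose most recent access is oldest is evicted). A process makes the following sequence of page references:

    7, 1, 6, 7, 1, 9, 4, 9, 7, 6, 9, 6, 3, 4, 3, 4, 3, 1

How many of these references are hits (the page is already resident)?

7: fault, frames {7}
1: fault, frames {7,1}
6: fault, frames {7,1,6}
7: hit
1: hit
9: fault, frames {6,7,1,9}
4: fault, evict 6, frames {7,1,9,4}
9: hit
7: hit
6: fault, evict 1, frames {4,9,7,6}
9: hit
6: hit
3: fault, evict 4, frames {7,9,6,3}
4: fault, evict 7, frames {9,6,3,4}
3: hit
4: hit
3: hit
1: fault, evict 9, frames {6,4,3,1}
Hits: 9.

9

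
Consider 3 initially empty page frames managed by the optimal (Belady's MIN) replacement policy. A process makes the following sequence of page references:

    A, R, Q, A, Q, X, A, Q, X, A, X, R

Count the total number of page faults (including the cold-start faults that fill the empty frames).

5

A -> fault, frames {A}
R -> fault, frames {A,R}
Q -> fault, frames {A,R,Q}
A -> hit
Q -> hit
X -> fault, evict R, frames {A,Q,X}
A -> hit
Q -> hit
X -> hit
A -> hit
X -> hit
R -> fault, evict X, frames {A,Q,R}
Page faults: 5.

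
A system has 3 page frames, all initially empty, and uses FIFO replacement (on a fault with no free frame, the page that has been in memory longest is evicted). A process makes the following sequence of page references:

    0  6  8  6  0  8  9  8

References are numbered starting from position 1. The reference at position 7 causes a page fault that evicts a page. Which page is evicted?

0

pos 1: 0 -> miss, frames (0)
pos 2: 6 -> miss, frames (0 6)
pos 3: 8 -> miss, frames (0 6 8)
pos 4: 6 -> hit
pos 5: 0 -> hit
pos 6: 8 -> hit
pos 7: 9 -> miss, evict 0, frames (6 8 9)
At position 7, page 0 is evicted.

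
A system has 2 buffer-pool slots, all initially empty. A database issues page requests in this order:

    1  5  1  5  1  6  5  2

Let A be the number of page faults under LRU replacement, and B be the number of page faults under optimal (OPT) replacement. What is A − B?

Under LRU: F F . . . F F F → 5 faults.
Under OPT: F F . . . F . F → 4 faults.
A − B = 5 − 4 = 1.

1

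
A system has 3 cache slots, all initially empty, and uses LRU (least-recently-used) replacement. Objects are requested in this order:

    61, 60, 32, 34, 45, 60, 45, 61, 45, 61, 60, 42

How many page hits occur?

4

61 -> fault, frames (61)
60 -> fault, frames (61 60)
32 -> fault, frames (61 60 32)
34 -> fault, evict 61, frames (60 32 34)
45 -> fault, evict 60, frames (32 34 45)
60 -> fault, evict 32, frames (34 45 60)
45 -> hit
61 -> fault, evict 34, frames (60 45 61)
45 -> hit
61 -> hit
60 -> hit
42 -> fault, evict 45, frames (61 60 42)
Hits: 4.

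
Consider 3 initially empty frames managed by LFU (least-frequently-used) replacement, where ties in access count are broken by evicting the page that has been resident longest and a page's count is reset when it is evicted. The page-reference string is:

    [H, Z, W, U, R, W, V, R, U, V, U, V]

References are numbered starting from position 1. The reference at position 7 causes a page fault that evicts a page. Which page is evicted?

U

pos 1: H: fault, frames [H]
pos 2: Z: fault, frames [H, Z]
pos 3: W: fault, frames [H, Z, W]
pos 4: U: fault, evict H, frames [Z, W, U]
pos 5: R: fault, evict Z, frames [W, U, R]
pos 6: W: hit
pos 7: V: fault, evict U, frames [W, R, V]
At position 7, page U is evicted.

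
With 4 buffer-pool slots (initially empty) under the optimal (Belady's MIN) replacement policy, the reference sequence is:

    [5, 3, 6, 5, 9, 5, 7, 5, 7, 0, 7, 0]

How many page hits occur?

5 -> miss, frames {5}
3 -> miss, frames {5,3}
6 -> miss, frames {5,3,6}
5 -> hit
9 -> miss, frames {5,3,6,9}
5 -> hit
7 -> miss, evict 9, frames {5,3,6,7}
5 -> hit
7 -> hit
0 -> miss, evict 6, frames {5,3,7,0}
7 -> hit
0 -> hit
Hits: 6.

6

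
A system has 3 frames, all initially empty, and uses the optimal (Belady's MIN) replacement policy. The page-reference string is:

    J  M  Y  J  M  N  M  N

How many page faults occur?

4

J -> miss, frames {J}
M -> miss, frames {J,M}
Y -> miss, frames {J,M,Y}
J -> hit
M -> hit
N -> miss, evict Y, frames {J,M,N}
M -> hit
N -> hit
Page faults: 4.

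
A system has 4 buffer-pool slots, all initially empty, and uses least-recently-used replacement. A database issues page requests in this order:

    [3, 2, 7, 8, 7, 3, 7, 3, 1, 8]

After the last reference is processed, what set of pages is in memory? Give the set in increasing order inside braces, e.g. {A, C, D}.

{1, 3, 7, 8}

3 → miss, frames {3}
2 → miss, frames {3,2}
7 → miss, frames {3,2,7}
8 → miss, frames {3,2,7,8}
7 → hit
3 → hit
7 → hit
3 → hit
1 → miss, evict 2, frames {8,7,3,1}
8 → hit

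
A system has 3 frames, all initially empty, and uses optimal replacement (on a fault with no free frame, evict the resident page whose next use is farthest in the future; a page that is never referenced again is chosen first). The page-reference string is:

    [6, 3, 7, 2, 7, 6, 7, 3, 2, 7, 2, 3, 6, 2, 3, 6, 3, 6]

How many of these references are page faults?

6 -> fault, frames [6]
3 -> fault, frames [6, 3]
7 -> fault, frames [6, 3, 7]
2 -> fault, evict 3, frames [6, 7, 2]
7 -> hit
6 -> hit
7 -> hit
3 -> fault, evict 6, frames [7, 2, 3]
2 -> hit
7 -> hit
2 -> hit
3 -> hit
6 -> fault, evict 7, frames [2, 3, 6]
2 -> hit
3 -> hit
6 -> hit
3 -> hit
6 -> hit
Page faults: 6.

6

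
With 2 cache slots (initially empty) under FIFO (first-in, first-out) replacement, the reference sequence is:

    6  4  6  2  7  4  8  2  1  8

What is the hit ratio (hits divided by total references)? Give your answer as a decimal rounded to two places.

0.10

6 -> miss, frames (6)
4 -> miss, frames (6 4)
6 -> hit
2 -> miss, evict 6, frames (4 2)
7 -> miss, evict 4, frames (2 7)
4 -> miss, evict 2, frames (7 4)
8 -> miss, evict 7, frames (4 8)
2 -> miss, evict 4, frames (8 2)
1 -> miss, evict 8, frames (2 1)
8 -> miss, evict 2, frames (1 8)
Hits: 1 of 10 references → 1/10 = 0.1000.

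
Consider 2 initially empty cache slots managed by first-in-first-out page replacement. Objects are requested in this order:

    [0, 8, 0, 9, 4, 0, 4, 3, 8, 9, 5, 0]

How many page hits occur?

2

0 → miss, frames (0)
8 → miss, frames (0 8)
0 → hit
9 → miss, evict 0, frames (8 9)
4 → miss, evict 8, frames (9 4)
0 → miss, evict 9, frames (4 0)
4 → hit
3 → miss, evict 4, frames (0 3)
8 → miss, evict 0, frames (3 8)
9 → miss, evict 3, frames (8 9)
5 → miss, evict 8, frames (9 5)
0 → miss, evict 9, frames (5 0)
Hits: 2.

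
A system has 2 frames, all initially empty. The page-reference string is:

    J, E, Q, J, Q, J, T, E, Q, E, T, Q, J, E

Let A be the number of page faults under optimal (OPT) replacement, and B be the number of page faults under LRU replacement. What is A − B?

-3

Under OPT: F F F . . . F F . . F . F F → 8 faults.
Under LRU: F F F F . . F F F . F F F F → 11 faults.
A − B = 8 − 11 = -3.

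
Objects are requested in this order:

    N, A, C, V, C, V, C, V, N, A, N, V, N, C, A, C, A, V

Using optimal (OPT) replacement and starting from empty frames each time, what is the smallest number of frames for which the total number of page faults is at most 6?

3

f=1: 18 faults
f=2: 10 faults
f=3: 6 faults
f=4: 4 faults
Smallest f with faults ≤ 6 is 3.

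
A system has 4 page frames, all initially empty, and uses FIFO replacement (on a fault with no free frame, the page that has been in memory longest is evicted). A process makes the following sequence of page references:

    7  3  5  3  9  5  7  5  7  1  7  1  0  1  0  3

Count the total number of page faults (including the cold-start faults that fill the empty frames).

8

7 -> fault, frames (7)
3 -> fault, frames (7 3)
5 -> fault, frames (7 3 5)
3 -> hit
9 -> fault, frames (7 3 5 9)
5 -> hit
7 -> hit
5 -> hit
7 -> hit
1 -> fault, evict 7, frames (3 5 9 1)
7 -> fault, evict 3, frames (5 9 1 7)
1 -> hit
0 -> fault, evict 5, frames (9 1 7 0)
1 -> hit
0 -> hit
3 -> fault, evict 9, frames (1 7 0 3)
Page faults: 8.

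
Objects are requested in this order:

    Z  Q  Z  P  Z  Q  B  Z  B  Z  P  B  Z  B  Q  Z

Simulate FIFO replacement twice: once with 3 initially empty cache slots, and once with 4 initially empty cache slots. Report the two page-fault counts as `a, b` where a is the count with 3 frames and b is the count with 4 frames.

3 frames: F F . F . . F F . . . . . . F . → 6 faults.
4 frames: F F . F . . F . . . . . . . . . → 4 faults.
4 < 6: adding a frame reduced faults, as is typical.

6, 4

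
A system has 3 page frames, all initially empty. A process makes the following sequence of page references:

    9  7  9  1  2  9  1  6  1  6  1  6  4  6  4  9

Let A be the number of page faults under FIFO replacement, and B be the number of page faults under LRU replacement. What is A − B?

2

Under FIFO: F F . F F F . F F . . . F . . F → 9 faults.
Under LRU: F F . F F . . F . . . . F . . F → 7 faults.
A − B = 9 − 7 = 2.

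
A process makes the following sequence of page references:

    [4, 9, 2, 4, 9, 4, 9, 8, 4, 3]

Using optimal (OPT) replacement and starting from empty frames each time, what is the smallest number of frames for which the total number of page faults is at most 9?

f=1: 10 faults
f=2: 6 faults
f=3: 5 faults
f=4: 5 faults
f=5: 5 faults
Smallest f with faults ≤ 9 is 2.

2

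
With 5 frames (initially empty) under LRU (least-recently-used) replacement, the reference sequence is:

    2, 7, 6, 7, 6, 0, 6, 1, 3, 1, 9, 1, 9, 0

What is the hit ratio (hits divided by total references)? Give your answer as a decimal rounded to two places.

2: miss, frames [2]
7: miss, frames [2, 7]
6: miss, frames [2, 7, 6]
7: hit
6: hit
0: miss, frames [2, 7, 6, 0]
6: hit
1: miss, frames [2, 7, 0, 6, 1]
3: miss, evict 2, frames [7, 0, 6, 1, 3]
1: hit
9: miss, evict 7, frames [0, 6, 3, 1, 9]
1: hit
9: hit
0: hit
Hits: 7 of 14 references → 7/14 = 0.5000.

0.50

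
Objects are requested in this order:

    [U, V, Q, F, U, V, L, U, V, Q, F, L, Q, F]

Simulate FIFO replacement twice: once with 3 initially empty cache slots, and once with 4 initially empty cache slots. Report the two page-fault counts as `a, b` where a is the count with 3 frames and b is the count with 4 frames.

9, 10

3 frames: F F F F F F F . . F F . . . → 9 faults.
4 frames: F F F F . . F F F F F F . . → 10 faults.
10 > 9: adding a frame increased faults — Belady's anomaly.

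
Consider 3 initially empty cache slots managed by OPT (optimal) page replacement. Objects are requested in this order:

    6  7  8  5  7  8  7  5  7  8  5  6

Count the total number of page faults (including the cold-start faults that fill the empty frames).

6 → miss, frames (6)
7 → miss, frames (6 7)
8 → miss, frames (6 7 8)
5 → miss, evict 6, frames (7 8 5)
7 → hit
8 → hit
7 → hit
5 → hit
7 → hit
8 → hit
5 → hit
6 → miss, evict 5, frames (7 8 6)
Page faults: 5.

5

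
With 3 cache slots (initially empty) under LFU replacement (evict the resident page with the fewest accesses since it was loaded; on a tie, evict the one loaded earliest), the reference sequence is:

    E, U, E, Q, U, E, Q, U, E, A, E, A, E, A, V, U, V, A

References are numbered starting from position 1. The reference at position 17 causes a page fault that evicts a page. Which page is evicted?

pos 1: E -> fault, frames {E}
pos 2: U -> fault, frames {E,U}
pos 3: E -> hit
pos 4: Q -> fault, frames {E,U,Q}
pos 5: U -> hit
pos 6: E -> hit
pos 7: Q -> hit
pos 8: U -> hit
pos 9: E -> hit
pos 10: A -> fault, evict Q, frames {E,U,A}
pos 11: E -> hit
pos 12: A -> hit
pos 13: E -> hit
pos 14: A -> hit
pos 15: V -> fault, evict U, frames {E,A,V}
pos 16: U -> fault, evict V, frames {E,A,U}
pos 17: V -> fault, evict U, frames {E,A,V}
At position 17, page U is evicted.

U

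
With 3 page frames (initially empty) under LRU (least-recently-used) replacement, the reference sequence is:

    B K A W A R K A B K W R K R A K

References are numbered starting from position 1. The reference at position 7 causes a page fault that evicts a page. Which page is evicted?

W

pos 1: B -> fault, frames (B)
pos 2: K -> fault, frames (B K)
pos 3: A -> fault, frames (B K A)
pos 4: W -> fault, evict B, frames (K A W)
pos 5: A -> hit
pos 6: R -> fault, evict K, frames (W A R)
pos 7: K -> fault, evict W, frames (A R K)
At position 7, page W is evicted.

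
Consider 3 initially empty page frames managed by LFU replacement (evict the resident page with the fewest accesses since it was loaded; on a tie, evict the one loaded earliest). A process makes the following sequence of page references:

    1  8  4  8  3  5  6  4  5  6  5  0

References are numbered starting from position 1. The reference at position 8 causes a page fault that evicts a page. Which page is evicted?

pos 1: 1 → miss, frames {1}
pos 2: 8 → miss, frames {1,8}
pos 3: 4 → miss, frames {1,8,4}
pos 4: 8 → hit
pos 5: 3 → miss, evict 1, frames {8,4,3}
pos 6: 5 → miss, evict 4, frames {8,3,5}
pos 7: 6 → miss, evict 3, frames {8,5,6}
pos 8: 4 → miss, evict 5, frames {8,6,4}
At position 8, page 5 is evicted.

5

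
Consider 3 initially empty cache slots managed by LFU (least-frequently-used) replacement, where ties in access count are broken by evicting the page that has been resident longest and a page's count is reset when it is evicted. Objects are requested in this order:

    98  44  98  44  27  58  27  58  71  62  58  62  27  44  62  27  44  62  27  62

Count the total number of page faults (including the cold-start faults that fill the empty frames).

98: miss, frames [98]
44: miss, frames [98, 44]
98: hit
44: hit
27: miss, frames [98, 44, 27]
58: miss, evict 27, frames [98, 44, 58]
27: miss, evict 58, frames [98, 44, 27]
58: miss, evict 27, frames [98, 44, 58]
71: miss, evict 58, frames [98, 44, 71]
62: miss, evict 71, frames [98, 44, 62]
58: miss, evict 62, frames [98, 44, 58]
62: miss, evict 58, frames [98, 44, 62]
27: miss, evict 62, frames [98, 44, 27]
44: hit
62: miss, evict 27, frames [98, 44, 62]
27: miss, evict 62, frames [98, 44, 27]
44: hit
62: miss, evict 27, frames [98, 44, 62]
27: miss, evict 62, frames [98, 44, 27]
62: miss, evict 27, frames [98, 44, 62]
Page faults: 16.

16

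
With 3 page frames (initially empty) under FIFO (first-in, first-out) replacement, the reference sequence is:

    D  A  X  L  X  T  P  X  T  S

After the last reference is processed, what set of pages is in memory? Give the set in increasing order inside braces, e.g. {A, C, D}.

D -> fault, frames [D]
A -> fault, frames [D, A]
X -> fault, frames [D, A, X]
L -> fault, evict D, frames [A, X, L]
X -> hit
T -> fault, evict A, frames [X, L, T]
P -> fault, evict X, frames [L, T, P]
X -> fault, evict L, frames [T, P, X]
T -> hit
S -> fault, evict T, frames [P, X, S]

{P, S, X}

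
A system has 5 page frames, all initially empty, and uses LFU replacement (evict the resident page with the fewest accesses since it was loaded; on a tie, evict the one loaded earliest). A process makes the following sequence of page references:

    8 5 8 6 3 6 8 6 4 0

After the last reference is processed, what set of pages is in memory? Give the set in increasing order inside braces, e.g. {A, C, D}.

{0, 3, 4, 6, 8}

8 -> miss, frames (8)
5 -> miss, frames (8 5)
8 -> hit
6 -> miss, frames (8 5 6)
3 -> miss, frames (8 5 6 3)
6 -> hit
8 -> hit
6 -> hit
4 -> miss, frames (8 5 6 3 4)
0 -> miss, evict 5, frames (8 6 3 4 0)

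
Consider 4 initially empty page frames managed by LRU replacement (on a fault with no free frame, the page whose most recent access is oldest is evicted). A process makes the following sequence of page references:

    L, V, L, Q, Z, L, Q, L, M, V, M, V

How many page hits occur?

L → miss, frames [L]
V → miss, frames [L, V]
L → hit
Q → miss, frames [V, L, Q]
Z → miss, frames [V, L, Q, Z]
L → hit
Q → hit
L → hit
M → miss, evict V, frames [Z, Q, L, M]
V → miss, evict Z, frames [Q, L, M, V]
M → hit
V → hit
Hits: 6.

6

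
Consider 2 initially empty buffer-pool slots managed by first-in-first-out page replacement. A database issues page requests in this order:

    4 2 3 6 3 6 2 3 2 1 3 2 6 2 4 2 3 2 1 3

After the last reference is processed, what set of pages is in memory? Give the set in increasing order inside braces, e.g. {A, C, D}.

{1, 3}

4 → miss, frames (4)
2 → miss, frames (4 2)
3 → miss, evict 4, frames (2 3)
6 → miss, evict 2, frames (3 6)
3 → hit
6 → hit
2 → miss, evict 3, frames (6 2)
3 → miss, evict 6, frames (2 3)
2 → hit
1 → miss, evict 2, frames (3 1)
3 → hit
2 → miss, evict 3, frames (1 2)
6 → miss, evict 1, frames (2 6)
2 → hit
4 → miss, evict 2, frames (6 4)
2 → miss, evict 6, frames (4 2)
3 → miss, evict 4, frames (2 3)
2 → hit
1 → miss, evict 2, frames (3 1)
3 → hit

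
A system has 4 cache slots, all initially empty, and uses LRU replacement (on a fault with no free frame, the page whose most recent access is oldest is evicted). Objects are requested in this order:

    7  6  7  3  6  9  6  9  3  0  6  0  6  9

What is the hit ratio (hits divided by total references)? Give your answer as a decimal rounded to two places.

7 -> fault, frames (7)
6 -> fault, frames (7 6)
7 -> hit
3 -> fault, frames (6 7 3)
6 -> hit
9 -> fault, frames (7 3 6 9)
6 -> hit
9 -> hit
3 -> hit
0 -> fault, evict 7, frames (6 9 3 0)
6 -> hit
0 -> hit
6 -> hit
9 -> hit
Hits: 9 of 14 references → 9/14 = 0.6429.

0.64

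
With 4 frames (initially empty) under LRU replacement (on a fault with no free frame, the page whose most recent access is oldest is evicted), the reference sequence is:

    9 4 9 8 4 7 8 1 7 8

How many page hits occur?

5

9: miss, frames [9]
4: miss, frames [9, 4]
9: hit
8: miss, frames [4, 9, 8]
4: hit
7: miss, frames [9, 8, 4, 7]
8: hit
1: miss, evict 9, frames [4, 7, 8, 1]
7: hit
8: hit
Hits: 5.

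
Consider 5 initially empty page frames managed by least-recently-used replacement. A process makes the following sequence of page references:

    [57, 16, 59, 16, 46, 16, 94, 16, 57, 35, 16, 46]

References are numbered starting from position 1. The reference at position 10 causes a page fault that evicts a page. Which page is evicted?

pos 1: 57 → fault, frames {57}
pos 2: 16 → fault, frames {57,16}
pos 3: 59 → fault, frames {57,16,59}
pos 4: 16 → hit
pos 5: 46 → fault, frames {57,59,16,46}
pos 6: 16 → hit
pos 7: 94 → fault, frames {57,59,46,16,94}
pos 8: 16 → hit
pos 9: 57 → hit
pos 10: 35 → fault, evict 59, frames {46,94,16,57,35}
At position 10, page 59 is evicted.

59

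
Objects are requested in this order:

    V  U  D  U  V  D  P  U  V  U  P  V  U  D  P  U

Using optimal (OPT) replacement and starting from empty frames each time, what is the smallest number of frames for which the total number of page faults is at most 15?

f=1: 16 faults
f=2: 10 faults
f=3: 5 faults
f=4: 4 faults
Smallest f with faults ≤ 15 is 2.

2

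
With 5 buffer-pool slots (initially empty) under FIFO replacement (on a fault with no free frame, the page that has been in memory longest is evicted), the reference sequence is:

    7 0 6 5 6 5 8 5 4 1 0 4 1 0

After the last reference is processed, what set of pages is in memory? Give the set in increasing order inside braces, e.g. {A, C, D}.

7: miss, frames [7]
0: miss, frames [7, 0]
6: miss, frames [7, 0, 6]
5: miss, frames [7, 0, 6, 5]
6: hit
5: hit
8: miss, frames [7, 0, 6, 5, 8]
5: hit
4: miss, evict 7, frames [0, 6, 5, 8, 4]
1: miss, evict 0, frames [6, 5, 8, 4, 1]
0: miss, evict 6, frames [5, 8, 4, 1, 0]
4: hit
1: hit
0: hit

{0, 1, 4, 5, 8}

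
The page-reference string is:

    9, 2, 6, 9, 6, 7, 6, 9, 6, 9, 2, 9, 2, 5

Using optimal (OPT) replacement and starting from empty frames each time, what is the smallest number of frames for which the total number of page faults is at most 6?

f=1: 14 faults
f=2: 7 faults
f=3: 6 faults
f=4: 5 faults
f=5: 5 faults
Smallest f with faults ≤ 6 is 3.

3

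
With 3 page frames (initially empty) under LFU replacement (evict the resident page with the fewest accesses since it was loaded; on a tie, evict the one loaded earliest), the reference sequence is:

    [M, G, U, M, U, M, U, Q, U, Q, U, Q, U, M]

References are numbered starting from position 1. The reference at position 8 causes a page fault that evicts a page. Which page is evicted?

pos 1: M: fault, frames (M)
pos 2: G: fault, frames (M G)
pos 3: U: fault, frames (M G U)
pos 4: M: hit
pos 5: U: hit
pos 6: M: hit
pos 7: U: hit
pos 8: Q: fault, evict G, frames (M U Q)
At position 8, page G is evicted.

G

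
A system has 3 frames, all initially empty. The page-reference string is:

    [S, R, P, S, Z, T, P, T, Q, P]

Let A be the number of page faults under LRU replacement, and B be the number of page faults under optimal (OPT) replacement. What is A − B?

1

Under LRU: F F F . F F F . F . → 7 faults.
Under OPT: F F F . F F . . F . → 6 faults.
A − B = 7 − 6 = 1.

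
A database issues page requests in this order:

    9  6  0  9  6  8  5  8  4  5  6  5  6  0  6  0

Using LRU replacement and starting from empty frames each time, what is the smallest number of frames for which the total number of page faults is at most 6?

6

f=1: 16 faults
f=2: 11 faults
f=3: 8 faults
f=4: 7 faults
f=5: 7 faults
f=6: 6 faults
Smallest f with faults ≤ 6 is 6.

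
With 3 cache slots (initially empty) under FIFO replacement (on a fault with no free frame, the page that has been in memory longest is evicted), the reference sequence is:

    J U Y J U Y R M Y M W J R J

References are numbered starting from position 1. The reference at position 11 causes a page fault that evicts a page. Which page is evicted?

pos 1: J -> fault, frames (J)
pos 2: U -> fault, frames (J U)
pos 3: Y -> fault, frames (J U Y)
pos 4: J -> hit
pos 5: U -> hit
pos 6: Y -> hit
pos 7: R -> fault, evict J, frames (U Y R)
pos 8: M -> fault, evict U, frames (Y R M)
pos 9: Y -> hit
pos 10: M -> hit
pos 11: W -> fault, evict Y, frames (R M W)
At position 11, page Y is evicted.

Y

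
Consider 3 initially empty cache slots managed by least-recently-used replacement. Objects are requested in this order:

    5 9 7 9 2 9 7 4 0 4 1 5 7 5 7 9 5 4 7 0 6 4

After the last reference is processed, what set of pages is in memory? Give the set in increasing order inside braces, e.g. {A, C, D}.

5 -> fault, frames (5)
9 -> fault, frames (5 9)
7 -> fault, frames (5 9 7)
9 -> hit
2 -> fault, evict 5, frames (7 9 2)
9 -> hit
7 -> hit
4 -> fault, evict 2, frames (9 7 4)
0 -> fault, evict 9, frames (7 4 0)
4 -> hit
1 -> fault, evict 7, frames (0 4 1)
5 -> fault, evict 0, frames (4 1 5)
7 -> fault, evict 4, frames (1 5 7)
5 -> hit
7 -> hit
9 -> fault, evict 1, frames (5 7 9)
5 -> hit
4 -> fault, evict 7, frames (9 5 4)
7 -> fault, evict 9, frames (5 4 7)
0 -> fault, evict 5, frames (4 7 0)
6 -> fault, evict 4, frames (7 0 6)
4 -> fault, evict 7, frames (0 6 4)

{0, 4, 6}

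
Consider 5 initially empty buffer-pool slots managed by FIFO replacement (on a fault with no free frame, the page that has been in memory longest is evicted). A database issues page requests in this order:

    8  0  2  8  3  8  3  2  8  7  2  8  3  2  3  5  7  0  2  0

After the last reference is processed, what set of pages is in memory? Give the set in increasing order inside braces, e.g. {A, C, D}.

{0, 2, 3, 5, 7}

8: fault, frames {8}
0: fault, frames {8,0}
2: fault, frames {8,0,2}
8: hit
3: fault, frames {8,0,2,3}
8: hit
3: hit
2: hit
8: hit
7: fault, frames {8,0,2,3,7}
2: hit
8: hit
3: hit
2: hit
3: hit
5: fault, evict 8, frames {0,2,3,7,5}
7: hit
0: hit
2: hit
0: hit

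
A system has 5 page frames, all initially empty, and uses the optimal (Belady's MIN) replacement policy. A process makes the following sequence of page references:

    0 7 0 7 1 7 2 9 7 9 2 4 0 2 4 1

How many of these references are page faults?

0 -> miss, frames (0)
7 -> miss, frames (0 7)
0 -> hit
7 -> hit
1 -> miss, frames (0 7 1)
7 -> hit
2 -> miss, frames (0 7 1 2)
9 -> miss, frames (0 7 1 2 9)
7 -> hit
9 -> hit
2 -> hit
4 -> miss, evict 9, frames (0 7 1 2 4)
0 -> hit
2 -> hit
4 -> hit
1 -> hit
Page faults: 6.

6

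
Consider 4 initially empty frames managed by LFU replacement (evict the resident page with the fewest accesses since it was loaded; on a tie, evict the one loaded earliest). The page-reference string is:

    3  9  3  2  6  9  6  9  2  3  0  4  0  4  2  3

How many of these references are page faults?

3 → fault, frames [3]
9 → fault, frames [3, 9]
3 → hit
2 → fault, frames [3, 9, 2]
6 → fault, frames [3, 9, 2, 6]
9 → hit
6 → hit
9 → hit
2 → hit
3 → hit
0 → fault, evict 2, frames [3, 9, 6, 0]
4 → fault, evict 0, frames [3, 9, 6, 4]
0 → fault, evict 4, frames [3, 9, 6, 0]
4 → fault, evict 0, frames [3, 9, 6, 4]
2 → fault, evict 4, frames [3, 9, 6, 2]
3 → hit
Page faults: 9.

9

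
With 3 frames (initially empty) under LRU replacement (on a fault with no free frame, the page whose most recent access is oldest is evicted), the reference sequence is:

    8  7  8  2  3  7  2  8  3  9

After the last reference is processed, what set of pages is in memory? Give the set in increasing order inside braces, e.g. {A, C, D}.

{3, 8, 9}

8: fault, frames (8)
7: fault, frames (8 7)
8: hit
2: fault, frames (7 8 2)
3: fault, evict 7, frames (8 2 3)
7: fault, evict 8, frames (2 3 7)
2: hit
8: fault, evict 3, frames (7 2 8)
3: fault, evict 7, frames (2 8 3)
9: fault, evict 2, frames (8 3 9)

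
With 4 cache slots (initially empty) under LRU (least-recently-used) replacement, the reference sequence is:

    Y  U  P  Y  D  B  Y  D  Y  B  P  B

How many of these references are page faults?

5

Y -> miss, frames (Y)
U -> miss, frames (Y U)
P -> miss, frames (Y U P)
Y -> hit
D -> miss, frames (U P Y D)
B -> miss, evict U, frames (P Y D B)
Y -> hit
D -> hit
Y -> hit
B -> hit
P -> hit
B -> hit
Page faults: 5.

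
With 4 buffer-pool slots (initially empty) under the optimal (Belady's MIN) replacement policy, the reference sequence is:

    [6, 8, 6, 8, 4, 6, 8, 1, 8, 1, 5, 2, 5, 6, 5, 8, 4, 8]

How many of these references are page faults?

6 → miss, frames {6}
8 → miss, frames {6,8}
6 → hit
8 → hit
4 → miss, frames {6,8,4}
6 → hit
8 → hit
1 → miss, frames {6,8,4,1}
8 → hit
1 → hit
5 → miss, evict 1, frames {6,8,4,5}
2 → miss, evict 4, frames {6,8,5,2}
5 → hit
6 → hit
5 → hit
8 → hit
4 → miss, evict 2, frames {6,8,5,4}
8 → hit
Page faults: 7.

7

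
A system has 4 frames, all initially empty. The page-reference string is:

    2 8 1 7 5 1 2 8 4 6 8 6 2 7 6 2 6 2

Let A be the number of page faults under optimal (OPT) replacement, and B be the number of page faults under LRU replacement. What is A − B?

-2

Under OPT: F F F F F . . . F F . . . F . . . . → 8 faults.
Under LRU: F F F F F . F F F F . . . F . . . . → 10 faults.
A − B = 8 − 10 = -2.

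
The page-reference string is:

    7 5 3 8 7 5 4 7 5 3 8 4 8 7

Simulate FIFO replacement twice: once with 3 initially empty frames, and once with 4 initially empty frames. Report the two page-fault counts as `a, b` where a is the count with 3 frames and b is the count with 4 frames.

10, 11

3 frames: F F F F F F F . . F F . . F → 10 faults.
4 frames: F F F F . . F F F F F F . F → 11 faults.
11 > 10: adding a frame increased faults — Belady's anomaly.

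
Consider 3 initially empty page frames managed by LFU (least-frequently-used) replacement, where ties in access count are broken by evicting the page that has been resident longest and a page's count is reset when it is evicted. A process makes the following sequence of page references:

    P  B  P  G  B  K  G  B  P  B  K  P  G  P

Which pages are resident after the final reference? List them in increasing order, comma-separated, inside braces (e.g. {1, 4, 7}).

{B, G, P}

P: miss, frames [P]
B: miss, frames [P, B]
P: hit
G: miss, frames [P, B, G]
B: hit
K: miss, evict G, frames [P, B, K]
G: miss, evict K, frames [P, B, G]
B: hit
P: hit
B: hit
K: miss, evict G, frames [P, B, K]
P: hit
G: miss, evict K, frames [P, B, G]
P: hit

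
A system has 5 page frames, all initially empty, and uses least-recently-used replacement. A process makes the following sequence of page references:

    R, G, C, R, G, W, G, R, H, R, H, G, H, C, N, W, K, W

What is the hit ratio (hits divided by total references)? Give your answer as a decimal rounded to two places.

R → miss, frames (R)
G → miss, frames (R G)
C → miss, frames (R G C)
R → hit
G → hit
W → miss, frames (C R G W)
G → hit
R → hit
H → miss, frames (C W G R H)
R → hit
H → hit
G → hit
H → hit
C → hit
N → miss, evict W, frames (R G H C N)
W → miss, evict R, frames (G H C N W)
K → miss, evict G, frames (H C N W K)
W → hit
Hits: 10 of 18 references → 10/18 = 0.5556.

0.56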